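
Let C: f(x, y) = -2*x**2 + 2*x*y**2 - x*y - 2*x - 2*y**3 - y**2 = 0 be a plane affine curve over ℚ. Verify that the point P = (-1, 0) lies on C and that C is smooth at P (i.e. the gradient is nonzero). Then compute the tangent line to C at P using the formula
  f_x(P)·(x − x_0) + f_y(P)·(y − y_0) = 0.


Tangent line at P: 2*x + y + 2 = 0.

Step 1: f(-1, 0) = 0, so P lies on C.
Step 2: partial derivatives
  f_x(x, y) = -4*x + 2*y**2 - y - 2, f_y(x, y) = 4*x*y - x - 6*y**2 - 2*y.
  f_x(P) = 2, f_y(P) = 1 (gradient nonzero, so P is smooth).
Step 3: tangent line at P: 2·(x − -1) + 1·(y − 0) = 0.
Expanding: 2*x + y + 2 = 0.


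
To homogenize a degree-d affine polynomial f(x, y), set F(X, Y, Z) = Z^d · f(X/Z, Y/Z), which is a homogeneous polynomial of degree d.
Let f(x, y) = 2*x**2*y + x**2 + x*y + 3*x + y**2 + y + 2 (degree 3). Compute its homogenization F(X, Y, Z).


F(X, Y, Z) = 2*X**2*Y + X**2*Z + X*Y*Z + 3*X*Z**2 + Y**2*Z + Y*Z**2 + 2*Z**3

deg(f) = 3.
Substitute x = X/Z, y = Y/Z into f, then multiply by Z^3.
  monomial 2·x^2·y^1 ↦ 2·X^2·Y^1·Z^0.
  monomial 1·x^2·y^0 ↦ 1·X^2·Y^0·Z^1.
  monomial 1·x^1·y^1 ↦ 1·X^1·Y^1·Z^1.
  monomial 3·x^1·y^0 ↦ 3·X^1·Y^0·Z^2.
  monomial 1·x^0·y^2 ↦ 1·X^0·Y^2·Z^1.
  monomial 1·x^0·y^1 ↦ 1·X^0·Y^1·Z^2.
  monomial 2·x^0·y^0 ↦ 2·X^0·Y^0·Z^3.
Collecting: F(X, Y, Z) = 2*X**2*Y + X**2*Z + X*Y*Z + 3*X*Z**2 + Y**2*Z + Y*Z**2 + 2*Z**3.


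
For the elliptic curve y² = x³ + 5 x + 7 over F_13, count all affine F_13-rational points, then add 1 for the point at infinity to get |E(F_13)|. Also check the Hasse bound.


Affine points = {(1, 0), (2, 5), (2, 8), (3, 6), (3, 7), (4, 0), (5, 1), (5, 12), (8, 0), (9, 1), (9, 12), (10, 2), (10, 11), (12, 1), (12, 12)}; affine count = 15; |E(F_13)| = 16.

Discriminant check: Δ ∝ 4a³ + 27b² = 4·5³ + 27·7² = 4·125 + 27·49 ≡ 3 (mod 13). Nonzero ⇒ E is nonsingular.
For each x ∈ F_13, compute rhs = x³ + 5·x + 7 mod 13, then count y ∈ F_13 with y² ≡ rhs.
  x = 0: rhs = 7, matching y values: none (0 points).
  x = 1: rhs = 0, matching y values: 0 (1 points).
  x = 2: rhs = 12, matching y values: 5, 8 (2 points).
  x = 3: rhs = 10, matching y values: 6, 7 (2 points).
  x = 4: rhs = 0, matching y values: 0 (1 points).
  x = 5: rhs = 1, matching y values: 1, 12 (2 points).
  x = 6: rhs = 6, matching y values: none (0 points).
  x = 7: rhs = 8, matching y values: none (0 points).
  x = 8: rhs = 0, matching y values: 0 (1 points).
  x = 9: rhs = 1, matching y values: 1, 12 (2 points).
  x = 10: rhs = 4, matching y values: 2, 11 (2 points).
  x = 11: rhs = 2, matching y values: none (0 points).
  x = 12: rhs = 1, matching y values: 1, 12 (2 points).
Total affine count: 15.
Full point count |E(F_13)| = 15 + 1 = 16.
Hasse bound: |16 − (13+1)| = |2| = 2 ≤ 2√13 ≈ 7.2111 ✓.


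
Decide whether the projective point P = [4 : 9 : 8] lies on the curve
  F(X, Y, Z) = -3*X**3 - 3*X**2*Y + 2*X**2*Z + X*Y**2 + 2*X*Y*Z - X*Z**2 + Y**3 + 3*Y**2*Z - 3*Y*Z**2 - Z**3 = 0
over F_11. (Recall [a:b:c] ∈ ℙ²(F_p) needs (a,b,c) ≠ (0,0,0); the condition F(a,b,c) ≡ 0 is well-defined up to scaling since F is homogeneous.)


F(4,9,8) ≡ 5 (mod 11); P is NOT on the curve.

Evaluate F(4, 9, 8) term-by-term (mod 11).
  -3*X**3 ↦ -3·64·1·1 = -192
  -3*X**2*Y ↦ -3·16·9·1 = -432
  2*X**2*Z ↦ 2·16·1·8 = 256
  X*Y**2 ↦ 1·4·81·1 = 324
  2*X*Y*Z ↦ 2·4·9·8 = 576
  -X*Z**2 ↦ -1·4·1·64 = -256
  Y**3 ↦ 1·1·729·1 = 729
  3*Y**2*Z ↦ 3·1·81·8 = 1944
  -3*Y*Z**2 ↦ -3·1·9·64 = -1728
  -Z**3 ↦ -1·1·1·512 = -512
Sum: F(4, 9, 8) = (-192) + (-432) + (256) + (324) + (576) + (-256) + (729) + (1944) + (-1728) + (-512) = 709.
Reducing mod 11: 709 ≡ 5 (mod 11).
Since F(a, b, c) ≡ 5 ≠ 0 (mod 11), P does NOT lie on the curve.


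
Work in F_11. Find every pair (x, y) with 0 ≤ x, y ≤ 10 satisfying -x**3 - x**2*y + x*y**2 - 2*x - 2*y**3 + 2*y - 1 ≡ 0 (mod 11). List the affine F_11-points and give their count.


Affine F_11-points: {(0, 4), (0, 9), (2, 3), (2, 6), (3, 10), (6, 6), (6, 9), (6, 10), (7, 2), (7, 9), (8, 6), (9, 0), (10, 1), (10, 7), (10, 8)}; count = 15.

For each of the 121 pairs (x, y) ∈ F_11², evaluate f(x, y) mod 11. Record the zeros.
  x = 0: [0↦10, 1↦10, 2↦9, 3↦6, 4↦0, 5↦1, 6↦8, 7↦9, 8↦3, 9↦0, 10↦10]  zeros at y ∈ {4, 9}
  x = 1: [0↦7, 1↦7, 2↦8, 3↦9, 4↦9, 5↦7, 6↦2, 7↦4, 8↦1, 9↦3, 10↦9]  zeros at y ∈ ∅
  x = 2: [0↦9, 1↦7, 2↦8, 3↦0, 4↦4, 5↦8, 6↦0, 7↦1, 8↦10, 9↦4, 10↦4]  zeros at y ∈ {3, 6}
  x = 3: [0↦10, 1↦4, 2↦3, 3↦6, 4↦1, 5↦9, 6↦7, 7↦5, 8↦2, 9↦8, 10↦0]  zeros at y ∈ {10}
  x = 4: [0↦4, 1↦3, 2↦9, 3↦10, 4↦5, 5↦4, 6↦6, 7↦10, 8↦4, 9↦9, 10↦2]  zeros at y ∈ ∅
  x = 5: [0↦7, 1↦9, 2↦9, 3↦6, 4↦10, 5↦9, 6↦2, 7↦10, 8↦10, 9↦1, 10↦4]  zeros at y ∈ ∅
  x = 6: [0↦2, 1↦5, 2↦8, 3↦10, 4↦10, 5↦7, 6↦0, 7↦10, 8↦3, 9↦0, 10↦0]  zeros at y ∈ {6, 9, 10}
  x = 7: [0↦5, 1↦7, 2↦0, 3↦5, 4↦10, 5↦3, 6↦5, 7↦4, 8↦10, 9↦0, 10↦6]  zeros at y ∈ {2, 9}
  x = 8: [0↦10, 1↦9, 2↦1, 3↦7, 4↦4, 5↦2, 6↦0, 7↦8, 8↦3, 9↦6, 10↦5]  zeros at y ∈ {6}
  x = 9: [0↦0, 1↦5, 2↦5, 3↦10, 4↦8, 5↦9, 6↦1, 7↦5, 8↦9, 9↦1, 10↦2]  zeros at y ∈ {0}
  x = 10: [0↦2, 1↦0, 2↦6, 3↦8, 4↦5, 5↦7, 6↦2, 7↦0, 8↦0, 9↦1, 10↦2]  zeros at y ∈ {1, 7, 8}
Collecting zeros: affine points = {(0, 4), (0, 9), (2, 3), (2, 6), (3, 10), (6, 6), (6, 9), (6, 10), (7, 2), (7, 9), (8, 6), (9, 0), (10, 1), (10, 7), (10, 8)}.
Total count |C(F_11)_aff| = 15.


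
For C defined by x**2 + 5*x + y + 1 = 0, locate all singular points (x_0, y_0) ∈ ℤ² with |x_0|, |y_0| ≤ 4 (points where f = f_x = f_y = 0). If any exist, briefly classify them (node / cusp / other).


No singular points in the scanned grid; C is smooth there.

Compute partial derivatives:
  f_x = 2*x + 5.
  f_y = 1.
f_y = 1 is a nonzero constant, so f_y never vanishes: no point (x, y) can satisfy f = f_x = f_y = 0. In particular no (x, y) ∈ {−4, ..., 4}² is singular; the curve is smooth.


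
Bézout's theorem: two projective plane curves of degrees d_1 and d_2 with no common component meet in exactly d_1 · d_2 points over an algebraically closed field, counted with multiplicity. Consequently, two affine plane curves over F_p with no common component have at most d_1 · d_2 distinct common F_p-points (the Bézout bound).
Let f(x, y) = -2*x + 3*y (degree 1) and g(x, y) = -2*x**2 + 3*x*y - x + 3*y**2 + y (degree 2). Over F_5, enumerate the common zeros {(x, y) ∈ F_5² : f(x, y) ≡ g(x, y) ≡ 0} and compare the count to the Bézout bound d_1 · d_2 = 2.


Common zeros: {(0, 0), (4, 1)}; count = 2; Bézout bound = 2.

deg(f) = 1, deg(g) = 2, so Bézout bound = 2.
Scan x ∈ F_5. For each x, list the y ∈ F_5 with f(x, y) ≡ 0 and those with g(x, y) ≡ 0 (mod 5); the common zeros in that column are the intersection.
  x = 0: f ≡ 0 at y ∈ {0}; g ≡ 0 at y ∈ {0, 3}; common: {0}.
  x = 1: f ≡ 0 at y ∈ {4}; g ≡ 0 at y ∈ ∅; common: ∅.
  x = 2: f ≡ 0 at y ∈ {3}; g ≡ 0 at y ∈ {0, 1}; common: ∅.
  x = 3: f ≡ 0 at y ∈ {2}; g ≡ 0 at y ∈ ∅; common: ∅.
  x = 4: f ≡ 0 at y ∈ {1}; g ≡ 0 at y ∈ {1, 3}; common: {1}.
Collecting: common zeros = {(0, 0), (4, 1)}, so the count is 2.
Comparison with the Bézout bound: 2 ≤ 2 = deg(f)·deg(g), as expected for curves with no common component (the bound is attained).


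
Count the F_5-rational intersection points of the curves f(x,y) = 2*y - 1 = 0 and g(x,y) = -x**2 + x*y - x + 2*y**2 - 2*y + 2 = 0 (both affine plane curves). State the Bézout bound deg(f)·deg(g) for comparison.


Common zeros: {(1, 3)}; count = 1; Bézout bound = 2.

deg(f) = 1, deg(g) = 2, so Bézout bound = 2.
Scan x ∈ F_5. For each x, list the y ∈ F_5 with f(x, y) ≡ 0 and those with g(x, y) ≡ 0 (mod 5); the common zeros in that column are the intersection.
  x = 0: f ≡ 0 at y ∈ {3}; g ≡ 0 at y ∈ ∅; common: ∅.
  x = 1: f ≡ 0 at y ∈ {3}; g ≡ 0 at y ∈ {0, 3}; common: {3}.
  x = 2: f ≡ 0 at y ∈ {3}; g ≡ 0 at y ∈ ∅; common: ∅.
  x = 3: f ≡ 0 at y ∈ {3}; g ≡ 0 at y ∈ {0, 2}; common: ∅.
  x = 4: f ≡ 0 at y ∈ {3}; g ≡ 0 at y ∈ ∅; common: ∅.
Collecting: common zeros = {(1, 3)}, so the count is 1.
Comparison with the Bézout bound: 1 ≤ 2 = deg(f)·deg(g), as expected for curves with no common component (the affine F_5-count falls short of the bound because intersections may lie at infinity, over extension fields, or carry multiplicity).


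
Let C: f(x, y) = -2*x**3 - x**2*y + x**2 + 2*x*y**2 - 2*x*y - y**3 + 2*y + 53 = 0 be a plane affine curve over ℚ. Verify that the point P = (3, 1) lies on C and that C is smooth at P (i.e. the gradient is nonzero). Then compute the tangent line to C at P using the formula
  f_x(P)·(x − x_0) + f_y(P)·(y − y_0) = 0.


Tangent line at P: -54*x - 4*y + 166 = 0.

Step 1: f(3, 1) = 0, so P lies on C.
Step 2: partial derivatives
  f_x(x, y) = -6*x**2 - 2*x*y + 2*x + 2*y**2 - 2*y, f_y(x, y) = -x**2 + 4*x*y - 2*x - 3*y**2 + 2.
  f_x(P) = -54, f_y(P) = -4 (gradient nonzero, so P is smooth).
Step 3: tangent line at P: -54·(x − 3) + -4·(y − 1) = 0.
Expanding: -54*x - 4*y + 166 = 0.


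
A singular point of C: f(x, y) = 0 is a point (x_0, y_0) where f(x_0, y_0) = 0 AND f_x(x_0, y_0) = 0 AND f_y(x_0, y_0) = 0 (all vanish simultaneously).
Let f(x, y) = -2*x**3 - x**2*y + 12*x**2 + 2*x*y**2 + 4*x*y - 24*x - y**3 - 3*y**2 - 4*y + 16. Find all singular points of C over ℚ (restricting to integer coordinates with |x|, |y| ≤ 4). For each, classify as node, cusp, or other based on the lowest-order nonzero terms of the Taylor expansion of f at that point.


Singular points: {(2, 0)}; classification: cusp.

Compute partial derivatives:
  f_x = -6*x**2 - 2*x*y + 24*x + 2*y**2 + 4*y - 24.
  f_y = -x**2 + 4*x*y + 4*x - 3*y**2 - 6*y - 4.
Scan x_0 ∈ {−4, ..., 4}. For each x_0, f_y(x_0, y) is a polynomial in y; find its integer roots y ∈ {−4, ..., 4}, then test f_x and f at those candidates.
  x = -4: f_y(-4, y) = -3*y**2 - 22*y - 36; no integer root y with |y| ≤ 4.
  x = -3: f_y(-3, y) = -3*y**2 - 18*y - 25; no integer root y with |y| ≤ 4.
  x = -2: f_y(-2, y) = -3*y**2 - 14*y - 16; vanishes at y ∈ {-2}. (-2, -2): f_x = -104 ≠ 0.
  x = -1: f_y(-1, y) = -3*y**2 - 10*y - 9; no integer root y with |y| ≤ 4.
  x = 0: f_y(0, y) = -3*y**2 - 6*y - 4; no integer root y with |y| ≤ 4.
  x = 1: f_y(1, y) = -3*y**2 - 2*y - 1; no integer root y with |y| ≤ 4.
  x = 2: f_y(2, y) = -3*y**2 + 2*y; vanishes at y ∈ {0}. (2, 0): f_x = 0, f = 0 — SINGULAR.
  x = 3: f_y(3, y) = -3*y**2 + 6*y - 1; no integer root y with |y| ≤ 4.
  x = 4: f_y(4, y) = -3*y**2 + 10*y - 4; no integer root y with |y| ≤ 4.
Only singular point on the grid: (2, 0).
Classify: substitute x = 2 + u, y = 0 + v and expand: f = -2*u**3 - u**2*v + 2*u*v**2 - v**3 + v**2.
No constant or linear terms (consistent with a singular point). Quadratic part: v**2. Cubic part: -2*u**3 - u**2*v + 2*u*v**2 - v**3.
The quadratic part v**2 is a perfect square, so there is a single (double) tangent line v = 0, i.e. y = 0. Restricting the cubic part to that line (v = 0) leaves -2*u**3 ≠ 0, so f is not divisible by v and the branch is v² ≈ 2*u**3 to lowest order — this is a cusp.
Classification: cusp.


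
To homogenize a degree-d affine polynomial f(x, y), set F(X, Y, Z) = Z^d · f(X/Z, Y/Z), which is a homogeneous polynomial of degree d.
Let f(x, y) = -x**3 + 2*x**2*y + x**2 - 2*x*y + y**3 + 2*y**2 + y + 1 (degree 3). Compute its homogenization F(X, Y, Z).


F(X, Y, Z) = -X**3 + 2*X**2*Y + X**2*Z - 2*X*Y*Z + Y**3 + 2*Y**2*Z + Y*Z**2 + Z**3

deg(f) = 3.
Substitute x = X/Z, y = Y/Z into f, then multiply by Z^3.
  monomial -1·x^3·y^0 ↦ -1·X^3·Y^0·Z^0.
  monomial 2·x^2·y^1 ↦ 2·X^2·Y^1·Z^0.
  monomial 1·x^2·y^0 ↦ 1·X^2·Y^0·Z^1.
  monomial -2·x^1·y^1 ↦ -2·X^1·Y^1·Z^1.
  monomial 1·x^0·y^3 ↦ 1·X^0·Y^3·Z^0.
  monomial 2·x^0·y^2 ↦ 2·X^0·Y^2·Z^1.
  monomial 1·x^0·y^1 ↦ 1·X^0·Y^1·Z^2.
  monomial 1·x^0·y^0 ↦ 1·X^0·Y^0·Z^3.
Collecting: F(X, Y, Z) = -X**3 + 2*X**2*Y + X**2*Z - 2*X*Y*Z + Y**3 + 2*Y**2*Z + Y*Z**2 + Z**3.


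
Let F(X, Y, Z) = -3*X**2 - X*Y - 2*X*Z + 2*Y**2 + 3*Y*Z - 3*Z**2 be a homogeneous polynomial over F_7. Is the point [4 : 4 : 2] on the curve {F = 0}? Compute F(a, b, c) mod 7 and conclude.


F(4,4,2) ≡ 6 (mod 7); P is NOT on the curve.

Evaluate F(4, 4, 2) term-by-term (mod 7).
  -3*X**2 ↦ -3·16·1·1 = -48
  -X*Y ↦ -1·4·4·1 = -16
  -2*X*Z ↦ -2·4·1·2 = -16
  2*Y**2 ↦ 2·1·16·1 = 32
  3*Y*Z ↦ 3·1·4·2 = 24
  -3*Z**2 ↦ -3·1·1·4 = -12
Sum: F(4, 4, 2) = (-48) + (-16) + (-16) + (32) + (24) + (-12) = -36.
Reducing mod 7: -36 ≡ 6 (mod 7).
Since F(a, b, c) ≡ 6 ≠ 0 (mod 7), P does NOT lie on the curve.


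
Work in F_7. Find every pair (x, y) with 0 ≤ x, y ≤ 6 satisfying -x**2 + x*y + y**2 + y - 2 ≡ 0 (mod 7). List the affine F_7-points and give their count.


Affine F_7-points: {(0, 1), (0, 5), (1, 1), (1, 4), (3, 4), (3, 6), (5, 3), (5, 5)}; count = 8.

For each of the 49 pairs (x, y) ∈ F_7², evaluate f(x, y) mod 7. Record the zeros.
  x = 0: [0↦5, 1↦0, 2↦4, 3↦3, 4↦4, 5↦0, 6↦5]  zeros at y ∈ {1, 5}
  x = 1: [0↦4, 1↦0, 2↦5, 3↦5, 4↦0, 5↦4, 6↦3]  zeros at y ∈ {1, 4}
  x = 2: [0↦1, 1↦5, 2↦4, 3↦5, 4↦1, 5↦6, 6↦6]  zeros at y ∈ ∅
  x = 3: [0↦3, 1↦1, 2↦1, 3↦3, 4↦0, 5↦6, 6↦0]  zeros at y ∈ {4, 6}
  x = 4: [0↦3, 1↦2, 2↦3, 3↦6, 4↦4, 5↦4, 6↦6]  zeros at y ∈ ∅
  x = 5: [0↦1, 1↦1, 2↦3, 3↦0, 4↦6, 5↦0, 6↦3]  zeros at y ∈ {3, 5}
  x = 6: [0↦4, 1↦5, 2↦1, 3↦6, 4↦6, 5↦1, 6↦5]  zeros at y ∈ ∅
Collecting zeros: affine points = {(0, 1), (0, 5), (1, 1), (1, 4), (3, 4), (3, 6), (5, 3), (5, 5)}.
Total count |C(F_7)_aff| = 8.


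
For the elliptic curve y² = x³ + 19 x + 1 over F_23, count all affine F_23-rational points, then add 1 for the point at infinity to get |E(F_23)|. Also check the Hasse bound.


Affine points = {(0, 1), (0, 22), (2, 1), (2, 22), (3, 4), (3, 19), (4, 7), (4, 16), (6, 3), (6, 20), (9, 2), (9, 21), (10, 8), (10, 15), (11, 0), (12, 5), (12, 18), (15, 2), (15, 21), (16, 10), (16, 13), (17, 4), (17, 19), (20, 3), (20, 20), (21, 1), (21, 22), (22, 2), (22, 21)}; affine count = 29; |E(F_23)| = 30.

Discriminant check: Δ ∝ 4a³ + 27b² = 4·19³ + 27·1² = 4·6859 + 27·1 ≡ 1 (mod 23). Nonzero ⇒ E is nonsingular.
For each x ∈ F_23, compute rhs = x³ + 19·x + 1 mod 23, then count y ∈ F_23 with y² ≡ rhs.
  x = 0: rhs = 1, matching y values: 1, 22 (2 points).
  x = 1: rhs = 21, matching y values: none (0 points).
  x = 2: rhs = 1, matching y values: 1, 22 (2 points).
  x = 3: rhs = 16, matching y values: 4, 19 (2 points).
  x = 4: rhs = 3, matching y values: 7, 16 (2 points).
  x = 5: rhs = 14, matching y values: none (0 points).
  x = 6: rhs = 9, matching y values: 3, 20 (2 points).
  x = 7: rhs = 17, matching y values: none (0 points).
  x = 8: rhs = 21, matching y values: none (0 points).
  x = 9: rhs = 4, matching y values: 2, 21 (2 points).
  x = 10: rhs = 18, matching y values: 8, 15 (2 points).
  x = 11: rhs = 0, matching y values: 0 (1 points).
  x = 12: rhs = 2, matching y values: 5, 18 (2 points).
  x = 13: rhs = 7, matching y values: none (0 points).
  x = 14: rhs = 21, matching y values: none (0 points).
  x = 15: rhs = 4, matching y values: 2, 21 (2 points).
  x = 16: rhs = 8, matching y values: 10, 13 (2 points).
  x = 17: rhs = 16, matching y values: 4, 19 (2 points).
  x = 18: rhs = 11, matching y values: none (0 points).
  x = 19: rhs = 22, matching y values: none (0 points).
  x = 20: rhs = 9, matching y values: 3, 20 (2 points).
  x = 21: rhs = 1, matching y values: 1, 22 (2 points).
  x = 22: rhs = 4, matching y values: 2, 21 (2 points).
Total affine count: 29.
Full point count |E(F_23)| = 29 + 1 = 30.
Hasse bound: |30 − (23+1)| = |6| = 6 ≤ 2√23 ≈ 9.5917 ✓.


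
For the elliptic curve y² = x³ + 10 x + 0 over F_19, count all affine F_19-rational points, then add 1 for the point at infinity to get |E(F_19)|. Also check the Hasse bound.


Affine points = {(0, 0), (1, 7), (1, 12), (2, 3), (2, 16), (3, 0), (4, 3), (4, 16), (5, 2), (5, 17), (10, 6), (10, 13), (11, 4), (11, 15), (12, 9), (12, 10), (13, 3), (13, 16), (16, 0)}; affine count = 19; |E(F_19)| = 20.

Discriminant check: Δ ∝ 4a³ + 27b² = 4·10³ + 27·0² = 4·1000 + 27·0 ≡ 10 (mod 19). Nonzero ⇒ E is nonsingular.
For each x ∈ F_19, compute rhs = x³ + 10·x + 0 mod 19, then count y ∈ F_19 with y² ≡ rhs.
  x = 0: rhs = 0, matching y values: 0 (1 points).
  x = 1: rhs = 11, matching y values: 7, 12 (2 points).
  x = 2: rhs = 9, matching y values: 3, 16 (2 points).
  x = 3: rhs = 0, matching y values: 0 (1 points).
  x = 4: rhs = 9, matching y values: 3, 16 (2 points).
  x = 5: rhs = 4, matching y values: 2, 17 (2 points).
  x = 6: rhs = 10, matching y values: none (0 points).
  x = 7: rhs = 14, matching y values: none (0 points).
  x = 8: rhs = 3, matching y values: none (0 points).
  x = 9: rhs = 2, matching y values: none (0 points).
  x = 10: rhs = 17, matching y values: 6, 13 (2 points).
  x = 11: rhs = 16, matching y values: 4, 15 (2 points).
  x = 12: rhs = 5, matching y values: 9, 10 (2 points).
  x = 13: rhs = 9, matching y values: 3, 16 (2 points).
  x = 14: rhs = 15, matching y values: none (0 points).
  x = 15: rhs = 10, matching y values: none (0 points).
  x = 16: rhs = 0, matching y values: 0 (1 points).
  x = 17: rhs = 10, matching y values: none (0 points).
  x = 18: rhs = 8, matching y values: none (0 points).
Total affine count: 19.
Full point count |E(F_19)| = 19 + 1 = 20.
Hasse bound: |20 − (19+1)| = |0| = 0 ≤ 2√19 ≈ 8.7178 ✓.


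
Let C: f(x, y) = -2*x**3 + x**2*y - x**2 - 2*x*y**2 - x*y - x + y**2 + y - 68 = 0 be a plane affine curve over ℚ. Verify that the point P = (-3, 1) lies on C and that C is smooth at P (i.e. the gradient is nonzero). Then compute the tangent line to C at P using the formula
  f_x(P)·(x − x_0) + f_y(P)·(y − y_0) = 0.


Tangent line at P: -58*x + 27*y - 201 = 0.

Step 1: f(-3, 1) = 0, so P lies on C.
Step 2: partial derivatives
  f_x(x, y) = -6*x**2 + 2*x*y - 2*x - 2*y**2 - y - 1, f_y(x, y) = x**2 - 4*x*y - x + 2*y + 1.
  f_x(P) = -58, f_y(P) = 27 (gradient nonzero, so P is smooth).
Step 3: tangent line at P: -58·(x − -3) + 27·(y − 1) = 0.
Expanding: -58*x + 27*y - 201 = 0.


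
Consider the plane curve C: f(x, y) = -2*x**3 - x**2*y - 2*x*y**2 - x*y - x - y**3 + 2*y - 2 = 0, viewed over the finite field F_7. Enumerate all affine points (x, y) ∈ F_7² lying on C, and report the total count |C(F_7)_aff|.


Affine F_7-points: {(1, 2), (3, 4), (4, 1), (4, 2), (4, 3), (5, 6)}; count = 6.

For each of the 49 pairs (x, y) ∈ F_7², evaluate f(x, y) mod 7. Record the zeros.
  x = 0: [0↦5, 1↦6, 2↦1, 3↦5, 4↦5, 5↦2, 6↦4]  zeros at y ∈ ∅
  x = 1: [0↦2, 1↦6, 2↦0, 3↦6, 4↦4, 5↦2, 6↦1]  zeros at y ∈ {2}
  x = 2: [0↦1, 1↦6, 2↦4, 3↦3, 4↦4, 5↦1, 6↦2]  zeros at y ∈ ∅
  x = 3: [0↦4, 1↦1, 2↦1, 3↦5, 4↦0, 5↦1, 6↦2]  zeros at y ∈ {4}
  x = 4: [0↦6, 1↦0, 2↦0, 3↦0, 4↦1, 5↦4, 6↦3]  zeros at y ∈ {1, 2, 3}
  x = 5: [0↦2, 1↦5, 2↦3, 3↦4, 4↦2, 5↦5, 6↦0]  zeros at y ∈ {6}
  x = 6: [0↦1, 1↦4, 2↦5, 3↦5, 4↦5, 5↦6, 6↦2]  zeros at y ∈ ∅
Collecting zeros: affine points = {(1, 2), (3, 4), (4, 1), (4, 2), (4, 3), (5, 6)}.
Total count |C(F_7)_aff| = 6.


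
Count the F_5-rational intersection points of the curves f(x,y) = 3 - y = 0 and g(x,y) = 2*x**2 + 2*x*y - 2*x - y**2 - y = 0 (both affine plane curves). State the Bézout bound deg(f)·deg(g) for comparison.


Common zeros: ∅; count = 0; Bézout bound = 2.

deg(f) = 1, deg(g) = 2, so Bézout bound = 2.
Scan x ∈ F_5. For each x, list the y ∈ F_5 with f(x, y) ≡ 0 and those with g(x, y) ≡ 0 (mod 5); the common zeros in that column are the intersection.
  x = 0: f ≡ 0 at y ∈ {3}; g ≡ 0 at y ∈ {0, 4}; common: ∅.
  x = 1: f ≡ 0 at y ∈ {3}; g ≡ 0 at y ∈ {0, 1}; common: ∅.
  x = 2: f ≡ 0 at y ∈ {3}; g ≡ 0 at y ∈ {4}; common: ∅.
  x = 3: f ≡ 0 at y ∈ {3}; g ≡ 0 at y ∈ ∅; common: ∅.
  x = 4: f ≡ 0 at y ∈ {3}; g ≡ 0 at y ∈ {1}; common: ∅.
Collecting: common zeros = ∅, so the count is 0.
Comparison with the Bézout bound: 0 ≤ 2 = deg(f)·deg(g), as expected for curves with no common component (the affine F_5-count falls short of the bound because intersections may lie at infinity, over extension fields, or carry multiplicity).


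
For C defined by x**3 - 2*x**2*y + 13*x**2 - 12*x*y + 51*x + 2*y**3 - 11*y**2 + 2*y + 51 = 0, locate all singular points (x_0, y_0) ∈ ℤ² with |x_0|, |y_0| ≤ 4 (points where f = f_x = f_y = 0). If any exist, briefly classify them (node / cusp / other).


Singular points: {(-3, 2)}; classification: cusp.

Compute partial derivatives:
  f_x = 3*x**2 - 4*x*y + 26*x - 12*y + 51.
  f_y = -2*x**2 - 12*x + 6*y**2 - 22*y + 2.
Scan x_0 ∈ {−4, ..., 4}. For each x_0, f_y(x_0, y) is a polynomial in y; find its integer roots y ∈ {−4, ..., 4}, then test f_x and f at those candidates.
  x = -4: f_y(-4, y) = 6*y**2 - 22*y + 18; no integer root y with |y| ≤ 4.
  x = -3: f_y(-3, y) = 6*y**2 - 22*y + 20; vanishes at y ∈ {2}. (-3, 2): f_x = 0, f = 0 — SINGULAR.
  x = -2: f_y(-2, y) = 6*y**2 - 22*y + 18; no integer root y with |y| ≤ 4.
  x = -1: f_y(-1, y) = 6*y**2 - 22*y + 12; vanishes at y ∈ {3}. (-1, 3): f_x = 4 ≠ 0.
  x = 0: f_y(0, y) = 6*y**2 - 22*y + 2; no integer root y with |y| ≤ 4.
  x = 1: f_y(1, y) = 6*y**2 - 22*y - 12; no integer root y with |y| ≤ 4.
  x = 2: f_y(2, y) = 6*y**2 - 22*y - 30; no integer root y with |y| ≤ 4.
  x = 3: f_y(3, y) = 6*y**2 - 22*y - 52; no integer root y with |y| ≤ 4.
  x = 4: f_y(4, y) = 6*y**2 - 22*y - 78; no integer root y with |y| ≤ 4.
Only singular point on the grid: (-3, 2).
Classify: substitute x = -3 + u, y = 2 + v and expand: f = u**3 - 2*u**2*v + 2*v**3 + v**2.
No constant or linear terms (consistent with a singular point). Quadratic part: v**2. Cubic part: u**3 - 2*u**2*v + 2*v**3.
The quadratic part v**2 is a perfect square, so there is a single (double) tangent line v = 0, i.e. y = 2. Restricting the cubic part to that line (v = 0) leaves u**3 ≠ 0, so f is not divisible by v and the branch is v² ≈ -u**3 to lowest order — this is a cusp.
Classification: cusp.


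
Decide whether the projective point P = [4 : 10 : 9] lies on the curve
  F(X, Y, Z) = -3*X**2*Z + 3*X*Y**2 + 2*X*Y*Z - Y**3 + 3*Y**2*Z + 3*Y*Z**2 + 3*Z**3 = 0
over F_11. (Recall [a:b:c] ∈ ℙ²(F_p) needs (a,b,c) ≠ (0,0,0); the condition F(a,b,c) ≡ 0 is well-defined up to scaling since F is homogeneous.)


F(4,10,9) ≡ 6 (mod 11); P is NOT on the curve.

Evaluate F(4, 10, 9) term-by-term (mod 11).
  -3*X**2*Z ↦ -3·16·1·9 = -432
  3*X*Y**2 ↦ 3·4·100·1 = 1200
  2*X*Y*Z ↦ 2·4·10·9 = 720
  -Y**3 ↦ -1·1·1000·1 = -1000
  3*Y**2*Z ↦ 3·1·100·9 = 2700
  3*Y*Z**2 ↦ 3·1·10·81 = 2430
  3*Z**3 ↦ 3·1·1·729 = 2187
Sum: F(4, 10, 9) = (-432) + (1200) + (720) + (-1000) + (2700) + (2430) + (2187) = 7805.
Reducing mod 11: 7805 ≡ 6 (mod 11).
Since F(a, b, c) ≡ 6 ≠ 0 (mod 11), P does NOT lie on the curve.


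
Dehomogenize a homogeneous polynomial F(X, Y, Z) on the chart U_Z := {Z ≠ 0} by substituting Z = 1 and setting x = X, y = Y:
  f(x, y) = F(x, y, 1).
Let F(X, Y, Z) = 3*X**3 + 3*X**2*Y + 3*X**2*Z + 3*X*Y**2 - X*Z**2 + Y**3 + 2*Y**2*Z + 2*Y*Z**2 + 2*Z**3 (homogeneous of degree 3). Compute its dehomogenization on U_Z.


f(x, y) = 3*x**3 + 3*x**2*y + 3*x**2 + 3*x*y**2 - x + y**3 + 2*y**2 + 2*y + 2

On U_Z we set Z = 1. Each monomial c·X^i·Y^j·Z^k in F becomes c·x^i·y^j·1^k = c·x^i·y^j.
Substituting Z = 1: F(X, Y, 1) = 3*x**3 + 3*x**2*y + 3*x**2 + 3*x*y**2 - x + y**3 + 2*y**2 + 2*y + 2.
Note: deg(f) ≤ deg(F) = 3; strict inequality happens when F is divisible by Z (lost terms).


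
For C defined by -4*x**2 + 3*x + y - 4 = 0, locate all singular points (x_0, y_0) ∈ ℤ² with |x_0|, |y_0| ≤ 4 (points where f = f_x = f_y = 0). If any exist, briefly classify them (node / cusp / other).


No singular points in the scanned grid; C is smooth there.

Compute partial derivatives:
  f_x = 3 - 8*x.
  f_y = 1.
f_y = 1 is a nonzero constant, so f_y never vanishes: no point (x, y) can satisfy f = f_x = f_y = 0. In particular no (x, y) ∈ {−4, ..., 4}² is singular; the curve is smooth.


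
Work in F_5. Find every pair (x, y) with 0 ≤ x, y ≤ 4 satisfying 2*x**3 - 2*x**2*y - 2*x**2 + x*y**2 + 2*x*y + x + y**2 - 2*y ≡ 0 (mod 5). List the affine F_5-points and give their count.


Affine F_5-points: {(0, 0), (0, 2), (1, 2), (1, 4), (2, 0), (2, 2), (4, 0)}; count = 7.

For each of the 25 pairs (x, y) ∈ F_5², evaluate f(x, y) mod 5. Record the zeros.
  x = 0: [0↦0, 1↦4, 2↦0, 3↦3, 4↦3]  zeros at y ∈ {0, 2}
  x = 1: [0↦1, 1↦1, 2↦0, 3↦3, 4↦0]  zeros at y ∈ {2, 4}
  x = 2: [0↦0, 1↦2, 2↦0, 3↦4, 4↦4]  zeros at y ∈ {0, 2}
  x = 3: [0↦4, 1↦4, 2↦2, 3↦3, 4↦2]  zeros at y ∈ ∅
  x = 4: [0↦0, 1↦4, 2↦3, 3↦2, 4↦1]  zeros at y ∈ {0}
Collecting zeros: affine points = {(0, 0), (0, 2), (1, 2), (1, 4), (2, 0), (2, 2), (4, 0)}.
Total count |C(F_5)_aff| = 7.


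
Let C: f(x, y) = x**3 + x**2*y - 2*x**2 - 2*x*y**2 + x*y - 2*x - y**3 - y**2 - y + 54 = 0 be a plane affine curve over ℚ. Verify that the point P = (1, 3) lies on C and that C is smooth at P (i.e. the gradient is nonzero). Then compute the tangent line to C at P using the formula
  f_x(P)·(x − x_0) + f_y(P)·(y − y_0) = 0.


Tangent line at P: -12*x - 44*y + 144 = 0.

Step 1: f(1, 3) = 0, so P lies on C.
Step 2: partial derivatives
  f_x(x, y) = 3*x**2 + 2*x*y - 4*x - 2*y**2 + y - 2, f_y(x, y) = x**2 - 4*x*y + x - 3*y**2 - 2*y - 1.
  f_x(P) = -12, f_y(P) = -44 (gradient nonzero, so P is smooth).
Step 3: tangent line at P: -12·(x − 1) + -44·(y − 3) = 0.
Expanding: -12*x - 44*y + 144 = 0.


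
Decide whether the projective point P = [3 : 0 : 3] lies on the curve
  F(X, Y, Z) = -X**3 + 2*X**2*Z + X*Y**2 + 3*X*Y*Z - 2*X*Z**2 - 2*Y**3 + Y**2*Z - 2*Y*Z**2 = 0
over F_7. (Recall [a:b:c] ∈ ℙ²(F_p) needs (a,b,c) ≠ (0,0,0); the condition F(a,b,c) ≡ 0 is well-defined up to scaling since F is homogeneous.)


F(3,0,3) ≡ 1 (mod 7); P is NOT on the curve.

Evaluate F(3, 0, 3) term-by-term (mod 7).
  -X**3 ↦ -1·27·1·1 = -27
  2*X**2*Z ↦ 2·9·1·3 = 54
  X*Y**2 ↦ 1·3·0·1 = 0
  3*X*Y*Z ↦ 3·3·0·3 = 0
  -2*X*Z**2 ↦ -2·3·1·9 = -54
  -2*Y**3 ↦ -2·1·0·1 = 0
  Y**2*Z ↦ 1·1·0·3 = 0
  -2*Y*Z**2 ↦ -2·1·0·9 = 0
Sum: F(3, 0, 3) = (-27) + (54) + (0) + (0) + (-54) + (0) + (0) + (0) = -27.
Reducing mod 7: -27 ≡ 1 (mod 7).
Since F(a, b, c) ≡ 1 ≠ 0 (mod 7), P does NOT lie on the curve.


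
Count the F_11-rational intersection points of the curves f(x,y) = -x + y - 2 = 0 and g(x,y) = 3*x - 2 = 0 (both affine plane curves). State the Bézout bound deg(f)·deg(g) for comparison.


Common zeros: {(8, 10)}; count = 1; Bézout bound = 1.

deg(f) = 1, deg(g) = 1, so Bézout bound = 1.
Scan x ∈ F_11. For each x, list the y ∈ F_11 with f(x, y) ≡ 0 and those with g(x, y) ≡ 0 (mod 11); the common zeros in that column are the intersection.
  x = 0: f ≡ 0 at y ∈ {2}; g ≡ 0 at y ∈ ∅; common: ∅.
  x = 1: f ≡ 0 at y ∈ {3}; g ≡ 0 at y ∈ ∅; common: ∅.
  x = 2: f ≡ 0 at y ∈ {4}; g ≡ 0 at y ∈ ∅; common: ∅.
  x = 3: f ≡ 0 at y ∈ {5}; g ≡ 0 at y ∈ ∅; common: ∅.
  x = 4: f ≡ 0 at y ∈ {6}; g ≡ 0 at y ∈ ∅; common: ∅.
  x = 5: f ≡ 0 at y ∈ {7}; g ≡ 0 at y ∈ ∅; common: ∅.
  x = 6: f ≡ 0 at y ∈ {8}; g ≡ 0 at y ∈ ∅; common: ∅.
  x = 7: f ≡ 0 at y ∈ {9}; g ≡ 0 at y ∈ ∅; common: ∅.
  x = 8: f ≡ 0 at y ∈ {10}; g ≡ 0 at y ∈ {0, 1, 2, 3, 4, 5, 6, 7, 8, 9, 10}; common: {10}.
  x = 9: f ≡ 0 at y ∈ {0}; g ≡ 0 at y ∈ ∅; common: ∅.
  x = 10: f ≡ 0 at y ∈ {1}; g ≡ 0 at y ∈ ∅; common: ∅.
Collecting: common zeros = {(8, 10)}, so the count is 1.
Comparison with the Bézout bound: 1 ≤ 1 = deg(f)·deg(g), as expected for curves with no common component (the bound is attained).


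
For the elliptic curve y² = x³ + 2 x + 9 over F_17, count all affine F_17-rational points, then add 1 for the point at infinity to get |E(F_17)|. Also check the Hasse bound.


Affine points = {(0, 3), (0, 14), (2, 2), (2, 15), (3, 5), (3, 12), (4, 8), (4, 9), (5, 5), (5, 12), (6, 4), (6, 13), (7, 3), (7, 14), (9, 5), (9, 12), (10, 3), (10, 14), (11, 6), (11, 11)}; affine count = 20; |E(F_17)| = 21.

Discriminant check: Δ ∝ 4a³ + 27b² = 4·2³ + 27·9² = 4·8 + 27·81 ≡ 9 (mod 17). Nonzero ⇒ E is nonsingular.
For each x ∈ F_17, compute rhs = x³ + 2·x + 9 mod 17, then count y ∈ F_17 with y² ≡ rhs.
  x = 0: rhs = 9, matching y values: 3, 14 (2 points).
  x = 1: rhs = 12, matching y values: none (0 points).
  x = 2: rhs = 4, matching y values: 2, 15 (2 points).
  x = 3: rhs = 8, matching y values: 5, 12 (2 points).
  x = 4: rhs = 13, matching y values: 8, 9 (2 points).
  x = 5: rhs = 8, matching y values: 5, 12 (2 points).
  x = 6: rhs = 16, matching y values: 4, 13 (2 points).
  x = 7: rhs = 9, matching y values: 3, 14 (2 points).
  x = 8: rhs = 10, matching y values: none (0 points).
  x = 9: rhs = 8, matching y values: 5, 12 (2 points).
  x = 10: rhs = 9, matching y values: 3, 14 (2 points).
  x = 11: rhs = 2, matching y values: 6, 11 (2 points).
  x = 12: rhs = 10, matching y values: none (0 points).
  x = 13: rhs = 5, matching y values: none (0 points).
  x = 14: rhs = 10, matching y values: none (0 points).
  x = 15: rhs = 14, matching y values: none (0 points).
  x = 16: rhs = 6, matching y values: none (0 points).
Total affine count: 20.
Full point count |E(F_17)| = 20 + 1 = 21.
Hasse bound: |21 − (17+1)| = |3| = 3 ≤ 2√17 ≈ 8.2462 ✓.


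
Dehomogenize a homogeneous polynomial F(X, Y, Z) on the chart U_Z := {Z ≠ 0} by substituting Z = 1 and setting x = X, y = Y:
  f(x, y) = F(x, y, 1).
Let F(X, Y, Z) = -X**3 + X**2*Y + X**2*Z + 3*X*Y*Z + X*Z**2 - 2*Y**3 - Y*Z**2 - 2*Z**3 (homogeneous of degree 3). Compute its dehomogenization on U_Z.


f(x, y) = -x**3 + x**2*y + x**2 + 3*x*y + x - 2*y**3 - y - 2

On U_Z we set Z = 1. Each monomial c·X^i·Y^j·Z^k in F becomes c·x^i·y^j·1^k = c·x^i·y^j.
Substituting Z = 1: F(X, Y, 1) = -x**3 + x**2*y + x**2 + 3*x*y + x - 2*y**3 - y - 2.
Note: deg(f) ≤ deg(F) = 3; strict inequality happens when F is divisible by Z (lost terms).


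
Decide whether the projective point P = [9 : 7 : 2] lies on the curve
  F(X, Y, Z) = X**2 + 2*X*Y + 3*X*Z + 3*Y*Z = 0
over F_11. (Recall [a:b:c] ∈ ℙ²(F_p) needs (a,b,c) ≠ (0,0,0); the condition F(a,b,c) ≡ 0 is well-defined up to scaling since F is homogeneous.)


F(9,7,2) ≡ 6 (mod 11); P is NOT on the curve.

Evaluate F(9, 7, 2) term-by-term (mod 11).
  X**2 ↦ 1·81·1·1 = 81
  2*X*Y ↦ 2·9·7·1 = 126
  3*X*Z ↦ 3·9·1·2 = 54
  3*Y*Z ↦ 3·1·7·2 = 42
Sum: F(9, 7, 2) = (81) + (126) + (54) + (42) = 303.
Reducing mod 11: 303 ≡ 6 (mod 11).
Since F(a, b, c) ≡ 6 ≠ 0 (mod 11), P does NOT lie on the curve.


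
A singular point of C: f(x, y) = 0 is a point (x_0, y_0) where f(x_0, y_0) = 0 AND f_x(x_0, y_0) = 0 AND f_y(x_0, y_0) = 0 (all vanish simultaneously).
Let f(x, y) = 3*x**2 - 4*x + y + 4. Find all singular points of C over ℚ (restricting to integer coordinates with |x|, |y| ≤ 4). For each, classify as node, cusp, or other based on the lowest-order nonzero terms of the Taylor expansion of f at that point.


No singular points in the scanned grid; C is smooth there.

Compute partial derivatives:
  f_x = 6*x - 4.
  f_y = 1.
f_y = 1 is a nonzero constant, so f_y never vanishes: no point (x, y) can satisfy f = f_x = f_y = 0. In particular no (x, y) ∈ {−4, ..., 4}² is singular; the curve is smooth.


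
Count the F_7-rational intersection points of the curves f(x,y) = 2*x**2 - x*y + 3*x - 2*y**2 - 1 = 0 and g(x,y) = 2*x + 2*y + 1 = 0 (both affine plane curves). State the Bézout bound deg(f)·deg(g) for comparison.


Common zeros: ∅; count = 0; Bézout bound = 2.

deg(f) = 2, deg(g) = 1, so Bézout bound = 2.
Scan x ∈ F_7. For each x, list the y ∈ F_7 with f(x, y) ≡ 0 and those with g(x, y) ≡ 0 (mod 7); the common zeros in that column are the intersection.
  x = 0: f ≡ 0 at y ∈ ∅; g ≡ 0 at y ∈ {3}; common: ∅.
  x = 1: f ≡ 0 at y ∈ ∅; g ≡ 0 at y ∈ {2}; common: ∅.
  x = 2: f ≡ 0 at y ∈ ∅; g ≡ 0 at y ∈ {1}; common: ∅.
  x = 3: f ≡ 0 at y ∈ {1}; g ≡ 0 at y ∈ {0}; common: ∅.
  x = 4: f ≡ 0 at y ∈ ∅; g ≡ 0 at y ∈ {6}; common: ∅.
  x = 5: f ≡ 0 at y ∈ ∅; g ≡ 0 at y ∈ {5}; common: ∅.
  x = 6: f ≡ 0 at y ∈ ∅; g ≡ 0 at y ∈ {4}; common: ∅.
Collecting: common zeros = ∅, so the count is 0.
Comparison with the Bézout bound: 0 ≤ 2 = deg(f)·deg(g), as expected for curves with no common component (the affine F_7-count falls short of the bound because intersections may lie at infinity, over extension fields, or carry multiplicity).


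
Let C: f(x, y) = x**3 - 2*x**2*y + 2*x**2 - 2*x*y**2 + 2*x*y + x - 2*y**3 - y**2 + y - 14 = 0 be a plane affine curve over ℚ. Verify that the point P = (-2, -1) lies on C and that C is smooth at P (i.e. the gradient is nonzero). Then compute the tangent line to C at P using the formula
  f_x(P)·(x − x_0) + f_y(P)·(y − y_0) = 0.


Tangent line at P: -7*x - 23*y - 37 = 0.

Step 1: f(-2, -1) = 0, so P lies on C.
Step 2: partial derivatives
  f_x(x, y) = 3*x**2 - 4*x*y + 4*x - 2*y**2 + 2*y + 1, f_y(x, y) = -2*x**2 - 4*x*y + 2*x - 6*y**2 - 2*y + 1.
  f_x(P) = -7, f_y(P) = -23 (gradient nonzero, so P is smooth).
Step 3: tangent line at P: -7·(x − -2) + -23·(y − -1) = 0.
Expanding: -7*x - 23*y - 37 = 0.


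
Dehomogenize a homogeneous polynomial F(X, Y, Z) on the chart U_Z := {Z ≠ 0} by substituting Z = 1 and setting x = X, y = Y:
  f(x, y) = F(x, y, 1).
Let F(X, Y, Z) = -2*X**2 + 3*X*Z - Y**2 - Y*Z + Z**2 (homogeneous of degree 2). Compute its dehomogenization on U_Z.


f(x, y) = -2*x**2 + 3*x - y**2 - y + 1

On U_Z we set Z = 1. Each monomial c·X^i·Y^j·Z^k in F becomes c·x^i·y^j·1^k = c·x^i·y^j.
Substituting Z = 1: F(X, Y, 1) = -2*x**2 + 3*x - y**2 - y + 1.
Note: deg(f) ≤ deg(F) = 2; strict inequality happens when F is divisible by Z (lost terms).


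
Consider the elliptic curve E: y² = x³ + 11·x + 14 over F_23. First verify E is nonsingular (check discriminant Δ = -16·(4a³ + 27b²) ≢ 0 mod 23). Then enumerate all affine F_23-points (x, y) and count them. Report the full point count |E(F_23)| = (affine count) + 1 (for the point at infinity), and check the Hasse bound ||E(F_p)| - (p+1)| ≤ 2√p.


Affine points = {(1, 7), (1, 16), (8, 4), (8, 19), (13, 10), (13, 13), (15, 9), (15, 14), (16, 10), (16, 13), (17, 10), (17, 13), (18, 8), (18, 15), (20, 0), (22, 5), (22, 18)}; affine count = 17; |E(F_23)| = 18.

Discriminant check: Δ ∝ 4a³ + 27b² = 4·11³ + 27·14² = 4·1331 + 27·196 ≡ 13 (mod 23). Nonzero ⇒ E is nonsingular.
For each x ∈ F_23, compute rhs = x³ + 11·x + 14 mod 23, then count y ∈ F_23 with y² ≡ rhs.
  x = 0: rhs = 14, matching y values: none (0 points).
  x = 1: rhs = 3, matching y values: 7, 16 (2 points).
  x = 2: rhs = 21, matching y values: none (0 points).
  x = 3: rhs = 5, matching y values: none (0 points).
  x = 4: rhs = 7, matching y values: none (0 points).
  x = 5: rhs = 10, matching y values: none (0 points).
  x = 6: rhs = 20, matching y values: none (0 points).
  x = 7: rhs = 20, matching y values: none (0 points).
  x = 8: rhs = 16, matching y values: 4, 19 (2 points).
  x = 9: rhs = 14, matching y values: none (0 points).
  x = 10: rhs = 20, matching y values: none (0 points).
  x = 11: rhs = 17, matching y values: none (0 points).
  x = 12: rhs = 11, matching y values: none (0 points).
  x = 13: rhs = 8, matching y values: 10, 13 (2 points).
  x = 14: rhs = 14, matching y values: none (0 points).
  x = 15: rhs = 12, matching y values: 9, 14 (2 points).
  x = 16: rhs = 8, matching y values: 10, 13 (2 points).
  x = 17: rhs = 8, matching y values: 10, 13 (2 points).
  x = 18: rhs = 18, matching y values: 8, 15 (2 points).
  x = 19: rhs = 21, matching y values: none (0 points).
  x = 20: rhs = 0, matching y values: 0 (1 points).
  x = 21: rhs = 7, matching y values: none (0 points).
  x = 22: rhs = 2, matching y values: 5, 18 (2 points).
Total affine count: 17.
Full point count |E(F_23)| = 17 + 1 = 18.
Hasse bound: |18 − (23+1)| = |-6| = 6 ≤ 2√23 ≈ 9.5917 ✓.


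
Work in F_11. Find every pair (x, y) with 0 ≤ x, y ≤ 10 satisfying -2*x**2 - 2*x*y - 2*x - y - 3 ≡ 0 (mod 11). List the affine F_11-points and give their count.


Affine F_11-points: {(0, 8), (1, 5), (2, 8), (3, 4), (4, 5), (6, 6), (7, 7), (8, 3), (9, 6), (10, 3)}; count = 10.

For each of the 121 pairs (x, y) ∈ F_11², evaluate f(x, y) mod 11. Record the zeros.
  x = 0: [0↦8, 1↦7, 2↦6, 3↦5, 4↦4, 5↦3, 6↦2, 7↦1, 8↦0, 9↦10, 10↦9]  zeros at y ∈ {8}
  x = 1: [0↦4, 1↦1, 2↦9, 3↦6, 4↦3, 5↦0, 6↦8, 7↦5, 8↦2, 9↦10, 10↦7]  zeros at y ∈ {5}
  x = 2: [0↦7, 1↦2, 2↦8, 3↦3, 4↦9, 5↦4, 6↦10, 7↦5, 8↦0, 9↦6, 10↦1]  zeros at y ∈ {8}
  x = 3: [0↦6, 1↦10, 2↦3, 3↦7, 4↦0, 5↦4, 6↦8, 7↦1, 8↦5, 9↦9, 10↦2]  zeros at y ∈ {4}
  x = 4: [0↦1, 1↦3, 2↦5, 3↦7, 4↦9, 5↦0, 6↦2, 7↦4, 8↦6, 9↦8, 10↦10]  zeros at y ∈ {5}
  x = 5: [0↦3, 1↦3, 2↦3, 3↦3, 4↦3, 5↦3, 6↦3, 7↦3, 8↦3, 9↦3, 10↦3]  zeros at y ∈ ∅
  x = 6: [0↦1, 1↦10, 2↦8, 3↦6, 4↦4, 5↦2, 6↦0, 7↦9, 8↦7, 9↦5, 10↦3]  zeros at y ∈ {6}
  x = 7: [0↦6, 1↦2, 2↦9, 3↦5, 4↦1, 5↦8, 6↦4, 7↦0, 8↦7, 9↦3, 10↦10]  zeros at y ∈ {7}
  x = 8: [0↦7, 1↦1, 2↦6, 3↦0, 4↦5, 5↦10, 6↦4, 7↦9, 8↦3, 9↦8, 10↦2]  zeros at y ∈ {3}
  x = 9: [0↦4, 1↦7, 2↦10, 3↦2, 4↦5, 5↦8, 6↦0, 7↦3, 8↦6, 9↦9, 10↦1]  zeros at y ∈ {6}
  x = 10: [0↦8, 1↦9, 2↦10, 3↦0, 4↦1, 5↦2, 6↦3, 7↦4, 8↦5, 9↦6, 10↦7]  zeros at y ∈ {3}
Collecting zeros: affine points = {(0, 8), (1, 5), (2, 8), (3, 4), (4, 5), (6, 6), (7, 7), (8, 3), (9, 6), (10, 3)}.
Total count |C(F_11)_aff| = 10.


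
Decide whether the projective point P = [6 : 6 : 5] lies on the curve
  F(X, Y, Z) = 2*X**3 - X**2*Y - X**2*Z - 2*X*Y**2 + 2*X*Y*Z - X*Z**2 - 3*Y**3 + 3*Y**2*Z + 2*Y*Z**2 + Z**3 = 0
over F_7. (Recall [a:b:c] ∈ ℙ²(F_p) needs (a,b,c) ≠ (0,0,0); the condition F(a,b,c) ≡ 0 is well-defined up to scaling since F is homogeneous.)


F(6,6,5) ≡ 5 (mod 7); P is NOT on the curve.

Evaluate F(6, 6, 5) term-by-term (mod 7).
  2*X**3 ↦ 2·216·1·1 = 432
  -X**2*Y ↦ -1·36·6·1 = -216
  -X**2*Z ↦ -1·36·1·5 = -180
  -2*X*Y**2 ↦ -2·6·36·1 = -432
  2*X*Y*Z ↦ 2·6·6·5 = 360
  -X*Z**2 ↦ -1·6·1·25 = -150
  -3*Y**3 ↦ -3·1·216·1 = -648
  3*Y**2*Z ↦ 3·1·36·5 = 540
  2*Y*Z**2 ↦ 2·1·6·25 = 300
  Z**3 ↦ 1·1·1·125 = 125
Sum: F(6, 6, 5) = (432) + (-216) + (-180) + (-432) + (360) + (-150) + (-648) + (540) + (300) + (125) = 131.
Reducing mod 7: 131 ≡ 5 (mod 7).
Since F(a, b, c) ≡ 5 ≠ 0 (mod 7), P does NOT lie on the curve.


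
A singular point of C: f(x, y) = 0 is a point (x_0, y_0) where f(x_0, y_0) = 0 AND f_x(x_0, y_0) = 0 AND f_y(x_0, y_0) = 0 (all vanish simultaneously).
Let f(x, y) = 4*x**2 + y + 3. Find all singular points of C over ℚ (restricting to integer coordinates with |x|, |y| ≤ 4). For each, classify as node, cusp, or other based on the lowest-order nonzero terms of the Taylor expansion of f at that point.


No singular points in the scanned grid; C is smooth there.

Compute partial derivatives:
  f_x = 8*x.
  f_y = 1.
f_y = 1 is a nonzero constant, so f_y never vanishes: no point (x, y) can satisfy f = f_x = f_y = 0. In particular no (x, y) ∈ {−4, ..., 4}² is singular; the curve is smooth.
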